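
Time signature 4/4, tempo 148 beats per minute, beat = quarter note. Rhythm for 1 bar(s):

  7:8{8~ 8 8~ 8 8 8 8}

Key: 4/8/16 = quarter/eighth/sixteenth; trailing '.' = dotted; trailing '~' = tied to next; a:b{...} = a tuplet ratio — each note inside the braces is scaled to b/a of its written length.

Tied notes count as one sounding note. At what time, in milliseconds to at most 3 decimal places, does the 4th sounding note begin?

1. 0.0ms @ 0 + 463.32ms (8/7)
2. 463.32ms @ 8/7 + 463.32ms (8/7)
3. 926.641ms @ 16/7 + 231.66ms (4/7)
4. 1158.301ms @ 20/7 + 231.66ms (4/7)
5. 1389.961ms @ 24/7 + 231.66ms (4/7)

note 4 onset = 20/7b = 1158.301ms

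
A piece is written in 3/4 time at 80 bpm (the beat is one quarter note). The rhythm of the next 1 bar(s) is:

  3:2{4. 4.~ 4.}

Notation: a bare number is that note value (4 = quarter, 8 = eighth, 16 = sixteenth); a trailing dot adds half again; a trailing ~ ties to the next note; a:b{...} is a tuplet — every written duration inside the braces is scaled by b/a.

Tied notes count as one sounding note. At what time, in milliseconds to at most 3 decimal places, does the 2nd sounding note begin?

note 2 onset = 1b = 750.0ms

1. 0.0ms @ 0 + 750.0ms (1)
2. 750.0ms @ 1 + 1500.0ms (2)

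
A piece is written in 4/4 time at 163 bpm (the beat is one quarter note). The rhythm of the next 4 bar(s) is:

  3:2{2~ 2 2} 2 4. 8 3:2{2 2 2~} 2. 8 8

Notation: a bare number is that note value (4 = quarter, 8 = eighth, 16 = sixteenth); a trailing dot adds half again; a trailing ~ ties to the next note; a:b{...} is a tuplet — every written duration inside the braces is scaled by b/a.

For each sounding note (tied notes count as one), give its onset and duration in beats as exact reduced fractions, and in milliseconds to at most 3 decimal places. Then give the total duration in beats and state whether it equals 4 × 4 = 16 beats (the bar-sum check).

1) 0.0ms=0b +981.595ms=8/3b
2) 981.595ms=8/3b +490.798ms=4/3b
3) 1472.393ms=4b +736.196ms=2b
4) 2208.589ms=6b +552.147ms=3/2b
5) 2760.736ms=15/2b +184.049ms=1/2b
6) 2944.785ms=8b +490.798ms=4/3b
7) 3435.583ms=28/3b +490.798ms=4/3b
8) 3926.38ms=32/3b +1595.092ms=13/3b
9) 5521.472ms=15b +184.049ms=1/2b
10) 5705.521ms=31/2b +184.049ms=1/2b
Σ=16b of 16 (163bpm 4/4) — PASS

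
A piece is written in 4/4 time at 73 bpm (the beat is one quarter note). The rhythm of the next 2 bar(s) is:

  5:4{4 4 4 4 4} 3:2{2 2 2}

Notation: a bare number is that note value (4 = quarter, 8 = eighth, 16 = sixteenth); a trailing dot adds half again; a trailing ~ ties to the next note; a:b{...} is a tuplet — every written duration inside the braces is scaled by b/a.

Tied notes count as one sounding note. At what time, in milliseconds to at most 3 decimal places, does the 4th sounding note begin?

1. 0.0ms @ 0 + 657.534ms (4/5)
2. 657.534ms @ 4/5 + 657.534ms (4/5)
3. 1315.068ms @ 8/5 + 657.534ms (4/5)
4. 1972.603ms @ 12/5 + 657.534ms (4/5)
5. 2630.137ms @ 16/5 + 657.534ms (4/5)
6. 3287.671ms @ 4 + 1095.89ms (4/3)
7. 4383.562ms @ 16/3 + 1095.89ms (4/3)
8. 5479.452ms @ 20/3 + 1095.89ms (4/3)

note 4 onset = 12/5b = 1972.603ms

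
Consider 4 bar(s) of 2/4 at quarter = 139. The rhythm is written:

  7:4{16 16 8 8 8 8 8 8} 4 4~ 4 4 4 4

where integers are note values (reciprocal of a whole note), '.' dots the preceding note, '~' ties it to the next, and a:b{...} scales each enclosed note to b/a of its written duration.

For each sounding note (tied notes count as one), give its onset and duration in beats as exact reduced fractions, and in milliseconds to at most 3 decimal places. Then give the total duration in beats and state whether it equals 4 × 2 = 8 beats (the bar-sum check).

1) 0.0ms=0b +61.665ms=1/7b
2) 61.665ms=1/7b +61.665ms=1/7b
3) 123.33ms=2/7b +123.33ms=2/7b
4) 246.66ms=4/7b +123.33ms=2/7b
5) 369.99ms=6/7b +123.33ms=2/7b
6) 493.32ms=8/7b +123.33ms=2/7b
7) 616.65ms=10/7b +123.33ms=2/7b
8) 739.979ms=12/7b +123.33ms=2/7b
9) 863.309ms=2b +431.655ms=1b
10) 1294.964ms=3b +863.309ms=2b
11) 2158.273ms=5b +431.655ms=1b
12) 2589.928ms=6b +431.655ms=1b
13) 3021.583ms=7b +431.655ms=1b
Σ=8b of 8 (139bpm 2/4) — PASS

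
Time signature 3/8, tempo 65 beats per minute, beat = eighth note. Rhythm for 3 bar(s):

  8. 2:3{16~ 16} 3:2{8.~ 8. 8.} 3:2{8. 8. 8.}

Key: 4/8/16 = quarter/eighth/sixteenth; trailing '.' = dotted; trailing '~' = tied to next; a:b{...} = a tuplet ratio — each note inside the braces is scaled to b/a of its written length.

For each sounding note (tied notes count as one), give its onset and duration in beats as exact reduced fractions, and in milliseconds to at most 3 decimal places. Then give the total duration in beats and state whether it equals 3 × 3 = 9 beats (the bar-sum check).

1) 0.0ms=0b +1384.615ms=3/2b
2) 1384.615ms=3/2b +1384.615ms=3/2b
3) 2769.231ms=3b +1846.154ms=2b
4) 4615.385ms=5b +923.077ms=1b
5) 5538.462ms=6b +923.077ms=1b
6) 6461.538ms=7b +923.077ms=1b
7) 7384.615ms=8b +923.077ms=1b
Σ=9b of 9 (65bpm 3/8) — PASS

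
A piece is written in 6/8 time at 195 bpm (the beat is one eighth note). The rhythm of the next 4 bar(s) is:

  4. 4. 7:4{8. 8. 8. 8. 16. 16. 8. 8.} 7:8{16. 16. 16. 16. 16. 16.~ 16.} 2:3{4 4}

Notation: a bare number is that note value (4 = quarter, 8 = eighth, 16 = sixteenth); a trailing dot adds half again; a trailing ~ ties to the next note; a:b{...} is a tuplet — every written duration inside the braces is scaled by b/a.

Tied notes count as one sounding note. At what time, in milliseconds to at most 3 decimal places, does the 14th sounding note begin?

note 14 onset = 102/7b = 4483.516ms

1. 0.0ms @ 0 + 923.077ms (3)
2. 923.077ms @ 3 + 923.077ms (3)
3. 1846.154ms @ 6 + 263.736ms (6/7)
4. 2109.89ms @ 48/7 + 263.736ms (6/7)
5. 2373.626ms @ 54/7 + 263.736ms (6/7)
6. 2637.363ms @ 60/7 + 263.736ms (6/7)
7. 2901.099ms @ 66/7 + 131.868ms (3/7)
8. 3032.967ms @ 69/7 + 131.868ms (3/7)
9. 3164.835ms @ 72/7 + 263.736ms (6/7)
10. 3428.571ms @ 78/7 + 263.736ms (6/7)
11. 3692.308ms @ 12 + 263.736ms (6/7)
12. 3956.044ms @ 90/7 + 263.736ms (6/7)
13. 4219.78ms @ 96/7 + 263.736ms (6/7)
14. 4483.516ms @ 102/7 + 263.736ms (6/7)
15. 4747.253ms @ 108/7 + 263.736ms (6/7)
16. 5010.989ms @ 114/7 + 527.473ms (12/7)
17. 5538.462ms @ 18 + 923.077ms (3)
18. 6461.538ms @ 21 + 923.077ms (3)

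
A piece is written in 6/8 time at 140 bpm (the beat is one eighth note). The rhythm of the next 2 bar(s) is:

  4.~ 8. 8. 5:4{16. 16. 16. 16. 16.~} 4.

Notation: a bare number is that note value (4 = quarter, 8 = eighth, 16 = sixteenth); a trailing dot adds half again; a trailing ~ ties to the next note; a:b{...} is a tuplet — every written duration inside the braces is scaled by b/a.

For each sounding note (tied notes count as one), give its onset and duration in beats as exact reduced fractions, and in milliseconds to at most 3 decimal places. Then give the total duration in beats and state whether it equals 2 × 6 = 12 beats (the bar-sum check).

1) 0.0ms=0b +1928.571ms=9/2b
2) 1928.571ms=9/2b +642.857ms=3/2b
3) 2571.429ms=6b +257.143ms=3/5b
4) 2828.571ms=33/5b +257.143ms=3/5b
5) 3085.714ms=36/5b +257.143ms=3/5b
6) 3342.857ms=39/5b +257.143ms=3/5b
7) 3600.0ms=42/5b +1542.857ms=18/5b
Σ=12b of 12 (140bpm 6/8) — PASS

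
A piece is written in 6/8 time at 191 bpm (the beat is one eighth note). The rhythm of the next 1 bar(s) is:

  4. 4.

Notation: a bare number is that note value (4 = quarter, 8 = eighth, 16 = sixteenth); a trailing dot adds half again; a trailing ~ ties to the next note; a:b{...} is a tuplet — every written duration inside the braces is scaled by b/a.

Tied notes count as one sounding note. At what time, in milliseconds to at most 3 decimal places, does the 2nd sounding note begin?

note 2 onset = 3b = 942.408ms

1. 0.0ms @ 0 + 942.408ms (3)
2. 942.408ms @ 3 + 942.408ms (3)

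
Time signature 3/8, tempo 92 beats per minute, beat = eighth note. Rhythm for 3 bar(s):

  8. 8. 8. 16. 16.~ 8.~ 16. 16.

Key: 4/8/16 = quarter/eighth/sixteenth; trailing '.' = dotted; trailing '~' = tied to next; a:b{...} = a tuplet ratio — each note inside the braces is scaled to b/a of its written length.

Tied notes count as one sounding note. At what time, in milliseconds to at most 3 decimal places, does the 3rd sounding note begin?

note 3 onset = 3b = 1956.522ms

1. 0.0ms @ 0 + 978.261ms (3/2)
2. 978.261ms @ 3/2 + 978.261ms (3/2)
3. 1956.522ms @ 3 + 978.261ms (3/2)
4. 2934.783ms @ 9/2 + 489.13ms (3/4)
5. 3423.913ms @ 21/4 + 1956.522ms (3)
6. 5380.435ms @ 33/4 + 489.13ms (3/4)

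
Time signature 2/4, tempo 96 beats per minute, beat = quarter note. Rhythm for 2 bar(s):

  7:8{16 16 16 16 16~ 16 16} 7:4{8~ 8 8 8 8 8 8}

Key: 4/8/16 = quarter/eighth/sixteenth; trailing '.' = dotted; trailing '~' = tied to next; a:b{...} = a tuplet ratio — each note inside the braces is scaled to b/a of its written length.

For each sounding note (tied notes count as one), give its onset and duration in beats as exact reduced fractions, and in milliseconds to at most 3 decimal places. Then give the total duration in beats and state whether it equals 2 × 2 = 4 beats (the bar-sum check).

1) 0.0ms=0b +178.571ms=2/7b
2) 178.571ms=2/7b +178.571ms=2/7b
3) 357.143ms=4/7b +178.571ms=2/7b
4) 535.714ms=6/7b +178.571ms=2/7b
5) 714.286ms=8/7b +357.143ms=4/7b
6) 1071.429ms=12/7b +178.571ms=2/7b
7) 1250.0ms=2b +357.143ms=4/7b
8) 1607.143ms=18/7b +178.571ms=2/7b
9) 1785.714ms=20/7b +178.571ms=2/7b
10) 1964.286ms=22/7b +178.571ms=2/7b
11) 2142.857ms=24/7b +178.571ms=2/7b
12) 2321.429ms=26/7b +178.571ms=2/7b
Σ=4b of 4 (96bpm 2/4) — PASS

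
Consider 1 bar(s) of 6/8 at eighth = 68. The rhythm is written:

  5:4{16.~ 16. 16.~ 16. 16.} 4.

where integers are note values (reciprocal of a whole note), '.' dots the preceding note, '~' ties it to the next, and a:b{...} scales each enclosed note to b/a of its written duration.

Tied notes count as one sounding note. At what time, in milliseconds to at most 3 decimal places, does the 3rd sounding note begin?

note 3 onset = 12/5b = 2117.647ms

1. 0.0ms @ 0 + 1058.824ms (6/5)
2. 1058.824ms @ 6/5 + 1058.824ms (6/5)
3. 2117.647ms @ 12/5 + 529.412ms (3/5)
4. 2647.059ms @ 3 + 2647.059ms (3)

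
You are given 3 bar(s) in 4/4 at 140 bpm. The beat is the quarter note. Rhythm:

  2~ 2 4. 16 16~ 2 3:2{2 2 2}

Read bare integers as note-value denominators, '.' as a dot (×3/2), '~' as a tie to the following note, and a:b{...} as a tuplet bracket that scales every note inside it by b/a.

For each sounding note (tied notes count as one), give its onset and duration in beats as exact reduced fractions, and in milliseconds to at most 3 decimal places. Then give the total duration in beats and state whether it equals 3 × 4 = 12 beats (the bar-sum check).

1) 0.0ms=0b +1714.286ms=4b
2) 1714.286ms=4b +642.857ms=3/2b
3) 2357.143ms=11/2b +107.143ms=1/4b
4) 2464.286ms=23/4b +964.286ms=9/4b
5) 3428.571ms=8b +571.429ms=4/3b
6) 4000.0ms=28/3b +571.429ms=4/3b
7) 4571.429ms=32/3b +571.429ms=4/3b
Σ=12b of 12 (140bpm 4/4) — PASS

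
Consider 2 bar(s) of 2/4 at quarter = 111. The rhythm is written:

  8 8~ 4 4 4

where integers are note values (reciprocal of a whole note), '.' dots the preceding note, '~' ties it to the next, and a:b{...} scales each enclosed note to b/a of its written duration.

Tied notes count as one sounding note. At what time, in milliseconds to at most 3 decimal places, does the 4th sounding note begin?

note 4 onset = 3b = 1621.622ms

1. 0.0ms @ 0 + 270.27ms (1/2)
2. 270.27ms @ 1/2 + 810.811ms (3/2)
3. 1081.081ms @ 2 + 540.541ms (1)
4. 1621.622ms @ 3 + 540.541ms (1)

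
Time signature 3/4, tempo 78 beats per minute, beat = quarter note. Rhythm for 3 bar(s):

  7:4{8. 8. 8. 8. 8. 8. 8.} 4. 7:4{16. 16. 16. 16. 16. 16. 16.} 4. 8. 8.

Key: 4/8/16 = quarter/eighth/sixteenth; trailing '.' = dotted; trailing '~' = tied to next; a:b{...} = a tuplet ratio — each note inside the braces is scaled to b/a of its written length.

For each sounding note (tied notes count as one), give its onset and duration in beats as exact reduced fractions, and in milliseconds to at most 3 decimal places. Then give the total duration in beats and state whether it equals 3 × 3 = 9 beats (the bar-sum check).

1) 0.0ms=0b +329.67ms=3/7b
2) 329.67ms=3/7b +329.67ms=3/7b
3) 659.341ms=6/7b +329.67ms=3/7b
4) 989.011ms=9/7b +329.67ms=3/7b
5) 1318.681ms=12/7b +329.67ms=3/7b
6) 1648.352ms=15/7b +329.67ms=3/7b
7) 1978.022ms=18/7b +329.67ms=3/7b
8) 2307.692ms=3b +1153.846ms=3/2b
9) 3461.538ms=9/2b +164.835ms=3/14b
10) 3626.374ms=33/7b +164.835ms=3/14b
11) 3791.209ms=69/14b +164.835ms=3/14b
12) 3956.044ms=36/7b +164.835ms=3/14b
13) 4120.879ms=75/14b +164.835ms=3/14b
14) 4285.714ms=39/7b +164.835ms=3/14b
15) 4450.549ms=81/14b +164.835ms=3/14b
16) 4615.385ms=6b +1153.846ms=3/2b
17) 5769.231ms=15/2b +576.923ms=3/4b
18) 6346.154ms=33/4b +576.923ms=3/4b
Σ=9b of 9 (78bpm 3/4) — PASS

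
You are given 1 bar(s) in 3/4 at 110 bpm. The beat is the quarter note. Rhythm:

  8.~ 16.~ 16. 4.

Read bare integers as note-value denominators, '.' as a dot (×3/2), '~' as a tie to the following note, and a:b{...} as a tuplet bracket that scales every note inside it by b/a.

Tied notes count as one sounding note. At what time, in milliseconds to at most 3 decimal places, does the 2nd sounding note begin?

1. 0.0ms @ 0 + 818.182ms (3/2)
2. 818.182ms @ 3/2 + 818.182ms (3/2)

note 2 onset = 3/2b = 818.182ms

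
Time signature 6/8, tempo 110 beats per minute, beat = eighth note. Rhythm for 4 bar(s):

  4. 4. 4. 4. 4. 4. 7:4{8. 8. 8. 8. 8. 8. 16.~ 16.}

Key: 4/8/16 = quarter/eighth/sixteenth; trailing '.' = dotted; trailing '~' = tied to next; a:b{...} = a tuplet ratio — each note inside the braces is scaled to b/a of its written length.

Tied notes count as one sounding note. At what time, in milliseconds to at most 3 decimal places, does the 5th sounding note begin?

note 5 onset = 12b = 6545.455ms

1. 0.0ms @ 0 + 1636.364ms (3)
2. 1636.364ms @ 3 + 1636.364ms (3)
3. 3272.727ms @ 6 + 1636.364ms (3)
4. 4909.091ms @ 9 + 1636.364ms (3)
5. 6545.455ms @ 12 + 1636.364ms (3)
6. 8181.818ms @ 15 + 1636.364ms (3)
7. 9818.182ms @ 18 + 467.532ms (6/7)
8. 10285.714ms @ 132/7 + 467.532ms (6/7)
9. 10753.247ms @ 138/7 + 467.532ms (6/7)
10. 11220.779ms @ 144/7 + 467.532ms (6/7)
11. 11688.312ms @ 150/7 + 467.532ms (6/7)
12. 12155.844ms @ 156/7 + 467.532ms (6/7)
13. 12623.377ms @ 162/7 + 467.532ms (6/7)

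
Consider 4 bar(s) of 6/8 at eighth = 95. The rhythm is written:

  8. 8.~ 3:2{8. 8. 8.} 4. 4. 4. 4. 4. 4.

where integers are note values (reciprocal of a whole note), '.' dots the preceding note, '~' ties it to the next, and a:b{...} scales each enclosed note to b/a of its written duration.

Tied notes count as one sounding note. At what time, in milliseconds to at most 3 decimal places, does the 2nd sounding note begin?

1. 0.0ms @ 0 + 947.368ms (3/2)
2. 947.368ms @ 3/2 + 1578.947ms (5/2)
3. 2526.316ms @ 4 + 631.579ms (1)
4. 3157.895ms @ 5 + 631.579ms (1)
5. 3789.474ms @ 6 + 1894.737ms (3)
6. 5684.211ms @ 9 + 1894.737ms (3)
7. 7578.947ms @ 12 + 1894.737ms (3)
8. 9473.684ms @ 15 + 1894.737ms (3)
9. 11368.421ms @ 18 + 1894.737ms (3)
10. 13263.158ms @ 21 + 1894.737ms (3)

note 2 onset = 3/2b = 947.368ms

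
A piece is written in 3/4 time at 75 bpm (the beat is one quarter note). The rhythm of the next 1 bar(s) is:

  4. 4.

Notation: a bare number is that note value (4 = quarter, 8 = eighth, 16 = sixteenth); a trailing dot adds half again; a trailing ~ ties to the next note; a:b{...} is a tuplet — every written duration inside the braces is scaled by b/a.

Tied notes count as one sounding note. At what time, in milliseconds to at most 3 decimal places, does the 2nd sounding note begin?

note 2 onset = 3/2b = 1200.0ms

1. 0.0ms @ 0 + 1200.0ms (3/2)
2. 1200.0ms @ 3/2 + 1200.0ms (3/2)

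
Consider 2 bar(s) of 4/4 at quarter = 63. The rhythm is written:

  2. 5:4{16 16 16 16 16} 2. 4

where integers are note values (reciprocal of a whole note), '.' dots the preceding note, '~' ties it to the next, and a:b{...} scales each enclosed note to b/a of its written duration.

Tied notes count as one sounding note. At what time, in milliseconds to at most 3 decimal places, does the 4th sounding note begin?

1. 0.0ms @ 0 + 2857.143ms (3)
2. 2857.143ms @ 3 + 190.476ms (1/5)
3. 3047.619ms @ 16/5 + 190.476ms (1/5)
4. 3238.095ms @ 17/5 + 190.476ms (1/5)
5. 3428.571ms @ 18/5 + 190.476ms (1/5)
6. 3619.048ms @ 19/5 + 190.476ms (1/5)
7. 3809.524ms @ 4 + 2857.143ms (3)
8. 6666.667ms @ 7 + 952.381ms (1)

note 4 onset = 17/5b = 3238.095ms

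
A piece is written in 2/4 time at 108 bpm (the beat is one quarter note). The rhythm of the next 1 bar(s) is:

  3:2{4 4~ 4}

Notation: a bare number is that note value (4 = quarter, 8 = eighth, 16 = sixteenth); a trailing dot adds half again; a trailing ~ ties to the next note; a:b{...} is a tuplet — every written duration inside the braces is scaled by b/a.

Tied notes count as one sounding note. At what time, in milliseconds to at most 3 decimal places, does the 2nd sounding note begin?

note 2 onset = 2/3b = 370.37ms

1. 0.0ms @ 0 + 370.37ms (2/3)
2. 370.37ms @ 2/3 + 740.741ms (4/3)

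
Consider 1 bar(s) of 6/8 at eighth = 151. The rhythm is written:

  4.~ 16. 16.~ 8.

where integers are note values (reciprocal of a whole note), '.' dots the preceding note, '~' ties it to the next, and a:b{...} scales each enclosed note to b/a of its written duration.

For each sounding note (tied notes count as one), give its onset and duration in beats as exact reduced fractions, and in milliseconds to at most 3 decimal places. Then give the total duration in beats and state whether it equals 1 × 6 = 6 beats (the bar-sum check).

1) 0.0ms=0b +1490.066ms=15/4b
2) 1490.066ms=15/4b +894.04ms=9/4b
Σ=6b of 6 (151bpm 6/8) — PASS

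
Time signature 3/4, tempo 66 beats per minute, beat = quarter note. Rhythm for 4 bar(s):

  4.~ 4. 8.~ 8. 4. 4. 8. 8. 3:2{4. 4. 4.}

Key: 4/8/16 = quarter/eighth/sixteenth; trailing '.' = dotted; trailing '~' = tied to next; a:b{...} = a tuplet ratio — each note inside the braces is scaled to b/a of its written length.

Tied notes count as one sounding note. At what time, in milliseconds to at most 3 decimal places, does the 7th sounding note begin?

1. 0.0ms @ 0 + 2727.273ms (3)
2. 2727.273ms @ 3 + 1363.636ms (3/2)
3. 4090.909ms @ 9/2 + 1363.636ms (3/2)
4. 5454.545ms @ 6 + 1363.636ms (3/2)
5. 6818.182ms @ 15/2 + 681.818ms (3/4)
6. 7500.0ms @ 33/4 + 681.818ms (3/4)
7. 8181.818ms @ 9 + 909.091ms (1)
8. 9090.909ms @ 10 + 909.091ms (1)
9. 10000.0ms @ 11 + 909.091ms (1)

note 7 onset = 9b = 8181.818ms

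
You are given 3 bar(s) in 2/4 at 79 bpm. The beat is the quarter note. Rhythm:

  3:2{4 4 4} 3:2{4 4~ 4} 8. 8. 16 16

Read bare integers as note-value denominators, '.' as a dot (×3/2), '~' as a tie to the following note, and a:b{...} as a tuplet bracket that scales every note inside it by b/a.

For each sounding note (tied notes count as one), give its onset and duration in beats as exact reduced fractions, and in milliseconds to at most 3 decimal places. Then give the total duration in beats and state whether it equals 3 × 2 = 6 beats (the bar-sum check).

1) 0.0ms=0b +506.329ms=2/3b
2) 506.329ms=2/3b +506.329ms=2/3b
3) 1012.658ms=4/3b +506.329ms=2/3b
4) 1518.987ms=2b +506.329ms=2/3b
5) 2025.316ms=8/3b +1012.658ms=4/3b
6) 3037.975ms=4b +569.62ms=3/4b
7) 3607.595ms=19/4b +569.62ms=3/4b
8) 4177.215ms=11/2b +189.873ms=1/4b
9) 4367.089ms=23/4b +189.873ms=1/4b
Σ=6b of 6 (79bpm 2/4) — PASS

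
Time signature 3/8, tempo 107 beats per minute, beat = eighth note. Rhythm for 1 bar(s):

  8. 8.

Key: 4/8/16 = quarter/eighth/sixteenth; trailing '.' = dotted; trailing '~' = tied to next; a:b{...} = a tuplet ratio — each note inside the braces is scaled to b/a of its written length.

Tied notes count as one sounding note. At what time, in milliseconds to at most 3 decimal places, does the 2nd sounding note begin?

1. 0.0ms @ 0 + 841.121ms (3/2)
2. 841.121ms @ 3/2 + 841.121ms (3/2)

note 2 onset = 3/2b = 841.121ms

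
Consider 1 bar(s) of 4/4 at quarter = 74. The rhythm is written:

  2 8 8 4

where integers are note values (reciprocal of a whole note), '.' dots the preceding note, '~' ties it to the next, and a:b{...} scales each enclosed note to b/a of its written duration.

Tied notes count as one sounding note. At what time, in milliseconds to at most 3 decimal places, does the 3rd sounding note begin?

note 3 onset = 5/2b = 2027.027ms

1. 0.0ms @ 0 + 1621.622ms (2)
2. 1621.622ms @ 2 + 405.405ms (1/2)
3. 2027.027ms @ 5/2 + 405.405ms (1/2)
4. 2432.432ms @ 3 + 810.811ms (1)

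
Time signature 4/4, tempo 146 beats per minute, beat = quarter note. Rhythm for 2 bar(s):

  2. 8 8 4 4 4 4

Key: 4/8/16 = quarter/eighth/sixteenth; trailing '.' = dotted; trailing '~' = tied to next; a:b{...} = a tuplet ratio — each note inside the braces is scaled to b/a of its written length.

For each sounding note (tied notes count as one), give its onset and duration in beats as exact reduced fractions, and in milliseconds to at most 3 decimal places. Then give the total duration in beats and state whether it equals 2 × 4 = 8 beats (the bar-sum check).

1) 0.0ms=0b +1232.877ms=3b
2) 1232.877ms=3b +205.479ms=1/2b
3) 1438.356ms=7/2b +205.479ms=1/2b
4) 1643.836ms=4b +410.959ms=1b
5) 2054.795ms=5b +410.959ms=1b
6) 2465.753ms=6b +410.959ms=1b
7) 2876.712ms=7b +410.959ms=1b
Σ=8b of 8 (146bpm 4/4) — PASS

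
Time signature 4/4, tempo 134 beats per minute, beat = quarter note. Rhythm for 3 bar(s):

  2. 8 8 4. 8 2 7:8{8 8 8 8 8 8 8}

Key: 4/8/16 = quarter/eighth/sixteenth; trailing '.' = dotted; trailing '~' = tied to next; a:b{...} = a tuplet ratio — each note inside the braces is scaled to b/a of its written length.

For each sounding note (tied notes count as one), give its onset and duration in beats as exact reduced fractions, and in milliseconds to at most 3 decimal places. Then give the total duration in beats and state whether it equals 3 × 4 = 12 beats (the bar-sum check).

1) 0.0ms=0b +1343.284ms=3b
2) 1343.284ms=3b +223.881ms=1/2b
3) 1567.164ms=7/2b +223.881ms=1/2b
4) 1791.045ms=4b +671.642ms=3/2b
5) 2462.687ms=11/2b +223.881ms=1/2b
6) 2686.567ms=6b +895.522ms=2b
7) 3582.09ms=8b +255.864ms=4/7b
8) 3837.953ms=60/7b +255.864ms=4/7b
9) 4093.817ms=64/7b +255.864ms=4/7b
10) 4349.68ms=68/7b +255.864ms=4/7b
11) 4605.544ms=72/7b +255.864ms=4/7b
12) 4861.407ms=76/7b +255.864ms=4/7b
13) 5117.271ms=80/7b +255.864ms=4/7b
Σ=12b of 12 (134bpm 4/4) — PASS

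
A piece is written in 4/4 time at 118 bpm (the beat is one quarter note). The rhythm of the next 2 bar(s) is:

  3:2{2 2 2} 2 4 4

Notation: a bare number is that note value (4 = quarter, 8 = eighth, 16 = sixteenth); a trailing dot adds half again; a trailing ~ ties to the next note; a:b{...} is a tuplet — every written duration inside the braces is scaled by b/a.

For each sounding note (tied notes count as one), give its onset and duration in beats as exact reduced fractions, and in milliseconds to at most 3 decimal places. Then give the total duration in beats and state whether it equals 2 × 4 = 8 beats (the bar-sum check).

1) 0.0ms=0b +677.966ms=4/3b
2) 677.966ms=4/3b +677.966ms=4/3b
3) 1355.932ms=8/3b +677.966ms=4/3b
4) 2033.898ms=4b +1016.949ms=2b
5) 3050.847ms=6b +508.475ms=1b
6) 3559.322ms=7b +508.475ms=1b
Σ=8b of 8 (118bpm 4/4) — PASS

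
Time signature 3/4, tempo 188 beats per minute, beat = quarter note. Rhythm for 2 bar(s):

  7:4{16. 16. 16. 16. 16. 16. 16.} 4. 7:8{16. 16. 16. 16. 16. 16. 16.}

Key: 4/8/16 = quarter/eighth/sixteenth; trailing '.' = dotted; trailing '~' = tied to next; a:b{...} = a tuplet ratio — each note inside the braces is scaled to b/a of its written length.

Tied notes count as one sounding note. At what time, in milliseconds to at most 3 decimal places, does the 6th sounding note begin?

1. 0.0ms @ 0 + 68.389ms (3/14)
2. 68.389ms @ 3/14 + 68.389ms (3/14)
3. 136.778ms @ 3/7 + 68.389ms (3/14)
4. 205.167ms @ 9/14 + 68.389ms (3/14)
5. 273.556ms @ 6/7 + 68.389ms (3/14)
6. 341.945ms @ 15/14 + 68.389ms (3/14)
7. 410.334ms @ 9/7 + 68.389ms (3/14)
8. 478.723ms @ 3/2 + 478.723ms (3/2)
9. 957.447ms @ 3 + 136.778ms (3/7)
10. 1094.225ms @ 24/7 + 136.778ms (3/7)
11. 1231.003ms @ 27/7 + 136.778ms (3/7)
12. 1367.781ms @ 30/7 + 136.778ms (3/7)
13. 1504.559ms @ 33/7 + 136.778ms (3/7)
14. 1641.337ms @ 36/7 + 136.778ms (3/7)
15. 1778.116ms @ 39/7 + 136.778ms (3/7)

note 6 onset = 15/14b = 341.945ms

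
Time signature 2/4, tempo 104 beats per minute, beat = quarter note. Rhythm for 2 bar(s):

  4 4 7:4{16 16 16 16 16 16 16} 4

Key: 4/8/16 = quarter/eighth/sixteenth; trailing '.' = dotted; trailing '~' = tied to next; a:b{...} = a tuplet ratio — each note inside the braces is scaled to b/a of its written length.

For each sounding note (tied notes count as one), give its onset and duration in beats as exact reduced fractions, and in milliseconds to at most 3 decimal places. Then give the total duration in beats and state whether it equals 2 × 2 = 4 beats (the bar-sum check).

1) 0.0ms=0b +576.923ms=1b
2) 576.923ms=1b +576.923ms=1b
3) 1153.846ms=2b +82.418ms=1/7b
4) 1236.264ms=15/7b +82.418ms=1/7b
5) 1318.681ms=16/7b +82.418ms=1/7b
6) 1401.099ms=17/7b +82.418ms=1/7b
7) 1483.516ms=18/7b +82.418ms=1/7b
8) 1565.934ms=19/7b +82.418ms=1/7b
9) 1648.352ms=20/7b +82.418ms=1/7b
10) 1730.769ms=3b +576.923ms=1b
Σ=4b of 4 (104bpm 2/4) — PASS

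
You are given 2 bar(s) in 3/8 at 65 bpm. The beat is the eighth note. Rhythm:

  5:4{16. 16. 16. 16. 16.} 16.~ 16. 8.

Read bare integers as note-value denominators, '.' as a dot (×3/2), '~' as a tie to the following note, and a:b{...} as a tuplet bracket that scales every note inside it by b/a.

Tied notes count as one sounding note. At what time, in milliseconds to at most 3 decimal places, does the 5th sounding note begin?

note 5 onset = 12/5b = 2215.385ms

1. 0.0ms @ 0 + 553.846ms (3/5)
2. 553.846ms @ 3/5 + 553.846ms (3/5)
3. 1107.692ms @ 6/5 + 553.846ms (3/5)
4. 1661.538ms @ 9/5 + 553.846ms (3/5)
5. 2215.385ms @ 12/5 + 553.846ms (3/5)
6. 2769.231ms @ 3 + 1384.615ms (3/2)
7. 4153.846ms @ 9/2 + 1384.615ms (3/2)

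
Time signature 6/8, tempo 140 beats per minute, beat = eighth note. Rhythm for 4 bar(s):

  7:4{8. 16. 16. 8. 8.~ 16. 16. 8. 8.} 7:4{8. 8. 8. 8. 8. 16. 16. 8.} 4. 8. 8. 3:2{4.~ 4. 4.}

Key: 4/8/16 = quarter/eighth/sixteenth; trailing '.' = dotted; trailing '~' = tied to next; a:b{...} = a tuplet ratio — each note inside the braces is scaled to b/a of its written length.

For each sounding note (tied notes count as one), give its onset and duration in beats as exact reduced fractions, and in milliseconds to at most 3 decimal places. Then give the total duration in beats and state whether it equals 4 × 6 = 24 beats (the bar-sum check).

1) 0.0ms=0b +367.347ms=6/7b
2) 367.347ms=6/7b +183.673ms=3/7b
3) 551.02ms=9/7b +183.673ms=3/7b
4) 734.694ms=12/7b +367.347ms=6/7b
5) 1102.041ms=18/7b +551.02ms=9/7b
6) 1653.061ms=27/7b +183.673ms=3/7b
7) 1836.735ms=30/7b +367.347ms=6/7b
8) 2204.082ms=36/7b +367.347ms=6/7b
9) 2571.429ms=6b +367.347ms=6/7b
10) 2938.776ms=48/7b +367.347ms=6/7b
11) 3306.122ms=54/7b +367.347ms=6/7b
12) 3673.469ms=60/7b +367.347ms=6/7b
13) 4040.816ms=66/7b +367.347ms=6/7b
14) 4408.163ms=72/7b +183.673ms=3/7b
15) 4591.837ms=75/7b +183.673ms=3/7b
16) 4775.51ms=78/7b +367.347ms=6/7b
17) 5142.857ms=12b +1285.714ms=3b
18) 6428.571ms=15b +642.857ms=3/2b
19) 7071.429ms=33/2b +642.857ms=3/2b
20) 7714.286ms=18b +1714.286ms=4b
21) 9428.571ms=22b +857.143ms=2b
Σ=24b of 24 (140bpm 6/8) — PASS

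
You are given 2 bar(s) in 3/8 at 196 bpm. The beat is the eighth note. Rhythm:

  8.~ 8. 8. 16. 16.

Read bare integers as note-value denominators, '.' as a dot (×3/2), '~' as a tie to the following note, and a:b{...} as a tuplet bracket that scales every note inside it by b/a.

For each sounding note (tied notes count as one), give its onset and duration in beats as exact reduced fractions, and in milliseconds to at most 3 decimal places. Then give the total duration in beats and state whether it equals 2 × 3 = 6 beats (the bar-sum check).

1) 0.0ms=0b +918.367ms=3b
2) 918.367ms=3b +459.184ms=3/2b
3) 1377.551ms=9/2b +229.592ms=3/4b
4) 1607.143ms=21/4b +229.592ms=3/4b
Σ=6b of 6 (196bpm 3/8) — PASS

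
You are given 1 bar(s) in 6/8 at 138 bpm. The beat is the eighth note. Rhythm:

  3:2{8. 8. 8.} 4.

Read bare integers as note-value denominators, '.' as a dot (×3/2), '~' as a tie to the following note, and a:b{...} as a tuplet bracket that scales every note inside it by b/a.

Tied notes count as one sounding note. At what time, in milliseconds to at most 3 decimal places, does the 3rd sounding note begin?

note 3 onset = 2b = 869.565ms

1. 0.0ms @ 0 + 434.783ms (1)
2. 434.783ms @ 1 + 434.783ms (1)
3. 869.565ms @ 2 + 434.783ms (1)
4. 1304.348ms @ 3 + 1304.348ms (3)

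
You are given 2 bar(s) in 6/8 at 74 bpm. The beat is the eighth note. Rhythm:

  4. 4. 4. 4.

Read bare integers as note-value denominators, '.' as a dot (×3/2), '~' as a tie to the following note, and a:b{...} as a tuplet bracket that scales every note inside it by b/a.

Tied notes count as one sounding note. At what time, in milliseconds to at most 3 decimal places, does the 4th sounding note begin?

note 4 onset = 9b = 7297.297ms

1. 0.0ms @ 0 + 2432.432ms (3)
2. 2432.432ms @ 3 + 2432.432ms (3)
3. 4864.865ms @ 6 + 2432.432ms (3)
4. 7297.297ms @ 9 + 2432.432ms (3)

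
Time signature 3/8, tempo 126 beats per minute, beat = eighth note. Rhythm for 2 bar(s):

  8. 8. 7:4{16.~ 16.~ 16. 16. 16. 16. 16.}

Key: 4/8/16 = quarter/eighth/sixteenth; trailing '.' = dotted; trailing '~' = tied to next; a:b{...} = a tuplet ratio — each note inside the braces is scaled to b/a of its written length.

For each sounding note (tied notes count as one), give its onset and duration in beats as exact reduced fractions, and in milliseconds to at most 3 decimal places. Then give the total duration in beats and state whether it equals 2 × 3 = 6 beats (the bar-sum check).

1) 0.0ms=0b +714.286ms=3/2b
2) 714.286ms=3/2b +714.286ms=3/2b
3) 1428.571ms=3b +612.245ms=9/7b
4) 2040.816ms=30/7b +204.082ms=3/7b
5) 2244.898ms=33/7b +204.082ms=3/7b
6) 2448.98ms=36/7b +204.082ms=3/7b
7) 2653.061ms=39/7b +204.082ms=3/7b
Σ=6b of 6 (126bpm 3/8) — PASS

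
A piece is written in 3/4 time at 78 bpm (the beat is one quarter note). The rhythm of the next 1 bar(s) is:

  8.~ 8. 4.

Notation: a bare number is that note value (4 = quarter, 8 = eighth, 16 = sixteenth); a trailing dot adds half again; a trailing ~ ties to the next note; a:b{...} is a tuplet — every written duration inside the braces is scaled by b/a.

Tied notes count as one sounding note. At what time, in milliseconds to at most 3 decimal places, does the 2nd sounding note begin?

1. 0.0ms @ 0 + 1153.846ms (3/2)
2. 1153.846ms @ 3/2 + 1153.846ms (3/2)

note 2 onset = 3/2b = 1153.846ms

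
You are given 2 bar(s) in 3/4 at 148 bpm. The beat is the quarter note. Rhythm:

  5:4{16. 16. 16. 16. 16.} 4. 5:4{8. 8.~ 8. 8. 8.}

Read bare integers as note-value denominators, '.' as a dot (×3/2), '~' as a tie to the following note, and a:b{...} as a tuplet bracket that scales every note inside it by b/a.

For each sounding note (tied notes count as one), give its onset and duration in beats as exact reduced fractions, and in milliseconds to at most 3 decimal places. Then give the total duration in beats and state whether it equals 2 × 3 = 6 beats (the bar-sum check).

1) 0.0ms=0b +121.622ms=3/10b
2) 121.622ms=3/10b +121.622ms=3/10b
3) 243.243ms=3/5b +121.622ms=3/10b
4) 364.865ms=9/10b +121.622ms=3/10b
5) 486.486ms=6/5b +121.622ms=3/10b
6) 608.108ms=3/2b +608.108ms=3/2b
7) 1216.216ms=3b +243.243ms=3/5b
8) 1459.459ms=18/5b +486.486ms=6/5b
9) 1945.946ms=24/5b +243.243ms=3/5b
10) 2189.189ms=27/5b +243.243ms=3/5b
Σ=6b of 6 (148bpm 3/4) — PASS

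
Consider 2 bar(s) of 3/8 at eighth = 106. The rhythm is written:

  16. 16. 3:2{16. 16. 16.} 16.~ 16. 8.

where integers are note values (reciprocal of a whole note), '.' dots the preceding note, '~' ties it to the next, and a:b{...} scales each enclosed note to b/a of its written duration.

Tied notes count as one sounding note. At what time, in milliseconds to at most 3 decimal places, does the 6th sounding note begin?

1. 0.0ms @ 0 + 424.528ms (3/4)
2. 424.528ms @ 3/4 + 424.528ms (3/4)
3. 849.057ms @ 3/2 + 283.019ms (1/2)
4. 1132.075ms @ 2 + 283.019ms (1/2)
5. 1415.094ms @ 5/2 + 283.019ms (1/2)
6. 1698.113ms @ 3 + 849.057ms (3/2)
7. 2547.17ms @ 9/2 + 849.057ms (3/2)

note 6 onset = 3b = 1698.113ms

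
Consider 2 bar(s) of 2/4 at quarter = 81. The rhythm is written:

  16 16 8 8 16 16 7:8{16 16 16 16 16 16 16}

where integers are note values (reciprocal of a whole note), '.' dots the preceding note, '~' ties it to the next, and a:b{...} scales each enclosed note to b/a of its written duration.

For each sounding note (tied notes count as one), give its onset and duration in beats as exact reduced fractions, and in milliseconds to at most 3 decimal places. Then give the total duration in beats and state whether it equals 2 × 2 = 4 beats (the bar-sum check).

1) 0.0ms=0b +185.185ms=1/4b
2) 185.185ms=1/4b +185.185ms=1/4b
3) 370.37ms=1/2b +370.37ms=1/2b
4) 740.741ms=1b +370.37ms=1/2b
5) 1111.111ms=3/2b +185.185ms=1/4b
6) 1296.296ms=7/4b +185.185ms=1/4b
7) 1481.481ms=2b +211.64ms=2/7b
8) 1693.122ms=16/7b +211.64ms=2/7b
9) 1904.762ms=18/7b +211.64ms=2/7b
10) 2116.402ms=20/7b +211.64ms=2/7b
11) 2328.042ms=22/7b +211.64ms=2/7b
12) 2539.683ms=24/7b +211.64ms=2/7b
13) 2751.323ms=26/7b +211.64ms=2/7b
Σ=4b of 4 (81bpm 2/4) — PASS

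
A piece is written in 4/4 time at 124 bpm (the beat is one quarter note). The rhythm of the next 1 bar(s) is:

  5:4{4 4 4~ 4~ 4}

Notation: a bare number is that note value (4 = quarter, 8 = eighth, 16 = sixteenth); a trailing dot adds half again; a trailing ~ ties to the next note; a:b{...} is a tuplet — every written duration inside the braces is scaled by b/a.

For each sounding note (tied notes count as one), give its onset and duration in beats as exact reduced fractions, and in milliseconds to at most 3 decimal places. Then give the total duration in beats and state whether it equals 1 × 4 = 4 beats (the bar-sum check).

1) 0.0ms=0b +387.097ms=4/5b
2) 387.097ms=4/5b +387.097ms=4/5b
3) 774.194ms=8/5b +1161.29ms=12/5b
Σ=4b of 4 (124bpm 4/4) — PASS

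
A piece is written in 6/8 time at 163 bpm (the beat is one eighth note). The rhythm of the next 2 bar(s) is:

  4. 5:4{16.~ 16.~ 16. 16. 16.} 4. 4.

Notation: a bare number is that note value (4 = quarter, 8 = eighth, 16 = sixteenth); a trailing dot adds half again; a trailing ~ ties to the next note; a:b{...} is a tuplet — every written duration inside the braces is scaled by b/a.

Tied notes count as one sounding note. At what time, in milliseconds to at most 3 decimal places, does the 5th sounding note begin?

1. 0.0ms @ 0 + 1104.294ms (3)
2. 1104.294ms @ 3 + 662.577ms (9/5)
3. 1766.871ms @ 24/5 + 220.859ms (3/5)
4. 1987.73ms @ 27/5 + 220.859ms (3/5)
5. 2208.589ms @ 6 + 1104.294ms (3)
6. 3312.883ms @ 9 + 1104.294ms (3)

note 5 onset = 6b = 2208.589ms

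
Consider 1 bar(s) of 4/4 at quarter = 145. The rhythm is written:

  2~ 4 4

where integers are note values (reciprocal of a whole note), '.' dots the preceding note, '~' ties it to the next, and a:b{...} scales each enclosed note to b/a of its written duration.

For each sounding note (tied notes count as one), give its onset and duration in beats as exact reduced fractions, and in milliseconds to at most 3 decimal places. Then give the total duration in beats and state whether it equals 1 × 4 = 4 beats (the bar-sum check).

1) 0.0ms=0b +1241.379ms=3b
2) 1241.379ms=3b +413.793ms=1b
Σ=4b of 4 (145bpm 4/4) — PASS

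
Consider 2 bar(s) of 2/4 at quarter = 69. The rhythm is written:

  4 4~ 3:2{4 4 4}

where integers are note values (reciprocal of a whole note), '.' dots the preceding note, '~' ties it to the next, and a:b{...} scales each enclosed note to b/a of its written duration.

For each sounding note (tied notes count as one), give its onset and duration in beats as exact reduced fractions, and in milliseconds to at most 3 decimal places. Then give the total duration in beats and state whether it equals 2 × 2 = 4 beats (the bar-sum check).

1) 0.0ms=0b +869.565ms=1b
2) 869.565ms=1b +1449.275ms=5/3b
3) 2318.841ms=8/3b +579.71ms=2/3b
4) 2898.551ms=10/3b +579.71ms=2/3b
Σ=4b of 4 (69bpm 2/4) — PASS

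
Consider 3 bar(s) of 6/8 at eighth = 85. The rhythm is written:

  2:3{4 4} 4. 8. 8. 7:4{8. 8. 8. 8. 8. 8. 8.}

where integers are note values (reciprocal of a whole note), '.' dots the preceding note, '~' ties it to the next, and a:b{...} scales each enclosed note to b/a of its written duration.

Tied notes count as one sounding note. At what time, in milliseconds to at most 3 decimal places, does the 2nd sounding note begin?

1. 0.0ms @ 0 + 2117.647ms (3)
2. 2117.647ms @ 3 + 2117.647ms (3)
3. 4235.294ms @ 6 + 2117.647ms (3)
4. 6352.941ms @ 9 + 1058.824ms (3/2)
5. 7411.765ms @ 21/2 + 1058.824ms (3/2)
6. 8470.588ms @ 12 + 605.042ms (6/7)
7. 9075.63ms @ 90/7 + 605.042ms (6/7)
8. 9680.672ms @ 96/7 + 605.042ms (6/7)
9. 10285.714ms @ 102/7 + 605.042ms (6/7)
10. 10890.756ms @ 108/7 + 605.042ms (6/7)
11. 11495.798ms @ 114/7 + 605.042ms (6/7)
12. 12100.84ms @ 120/7 + 605.042ms (6/7)

note 2 onset = 3b = 2117.647ms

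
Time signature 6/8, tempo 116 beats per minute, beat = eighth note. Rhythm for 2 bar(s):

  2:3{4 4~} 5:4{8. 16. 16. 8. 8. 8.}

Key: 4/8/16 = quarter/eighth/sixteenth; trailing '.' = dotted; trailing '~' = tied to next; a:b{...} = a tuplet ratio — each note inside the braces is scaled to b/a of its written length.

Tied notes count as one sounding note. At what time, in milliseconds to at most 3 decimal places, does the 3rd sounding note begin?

note 3 onset = 36/5b = 3724.138ms

1. 0.0ms @ 0 + 1551.724ms (3)
2. 1551.724ms @ 3 + 2172.414ms (21/5)
3. 3724.138ms @ 36/5 + 310.345ms (3/5)
4. 4034.483ms @ 39/5 + 310.345ms (3/5)
5. 4344.828ms @ 42/5 + 620.69ms (6/5)
6. 4965.517ms @ 48/5 + 620.69ms (6/5)
7. 5586.207ms @ 54/5 + 620.69ms (6/5)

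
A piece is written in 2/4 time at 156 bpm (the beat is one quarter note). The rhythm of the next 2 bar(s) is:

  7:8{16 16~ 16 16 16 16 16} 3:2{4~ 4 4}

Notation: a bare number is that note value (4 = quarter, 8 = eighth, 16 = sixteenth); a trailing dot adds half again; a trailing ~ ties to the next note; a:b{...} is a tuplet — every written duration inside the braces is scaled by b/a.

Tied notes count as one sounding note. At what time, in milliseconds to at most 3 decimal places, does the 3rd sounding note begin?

1. 0.0ms @ 0 + 109.89ms (2/7)
2. 109.89ms @ 2/7 + 219.78ms (4/7)
3. 329.67ms @ 6/7 + 109.89ms (2/7)
4. 439.56ms @ 8/7 + 109.89ms (2/7)
5. 549.451ms @ 10/7 + 109.89ms (2/7)
6. 659.341ms @ 12/7 + 109.89ms (2/7)
7. 769.231ms @ 2 + 512.821ms (4/3)
8. 1282.051ms @ 10/3 + 256.41ms (2/3)

note 3 onset = 6/7b = 329.67ms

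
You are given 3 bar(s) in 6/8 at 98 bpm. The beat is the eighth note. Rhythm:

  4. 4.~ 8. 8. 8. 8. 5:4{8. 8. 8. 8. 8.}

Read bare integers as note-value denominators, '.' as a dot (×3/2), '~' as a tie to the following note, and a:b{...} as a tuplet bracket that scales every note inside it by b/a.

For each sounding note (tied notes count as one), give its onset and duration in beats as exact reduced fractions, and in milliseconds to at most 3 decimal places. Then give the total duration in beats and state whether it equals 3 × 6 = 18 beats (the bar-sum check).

1) 0.0ms=0b +1836.735ms=3b
2) 1836.735ms=3b +2755.102ms=9/2b
3) 4591.837ms=15/2b +918.367ms=3/2b
4) 5510.204ms=9b +918.367ms=3/2b
5) 6428.571ms=21/2b +918.367ms=3/2b
6) 7346.939ms=12b +734.694ms=6/5b
7) 8081.633ms=66/5b +734.694ms=6/5b
8) 8816.327ms=72/5b +734.694ms=6/5b
9) 9551.02ms=78/5b +734.694ms=6/5b
10) 10285.714ms=84/5b +734.694ms=6/5b
Σ=18b of 18 (98bpm 6/8) — PASS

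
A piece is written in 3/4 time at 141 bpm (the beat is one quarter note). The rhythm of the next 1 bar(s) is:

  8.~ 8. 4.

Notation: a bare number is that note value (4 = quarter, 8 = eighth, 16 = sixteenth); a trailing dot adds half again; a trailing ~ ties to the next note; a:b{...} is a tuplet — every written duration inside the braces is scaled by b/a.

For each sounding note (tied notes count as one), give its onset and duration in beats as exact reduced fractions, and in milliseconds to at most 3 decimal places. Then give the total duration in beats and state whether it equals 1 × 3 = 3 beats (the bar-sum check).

1) 0.0ms=0b +638.298ms=3/2b
2) 638.298ms=3/2b +638.298ms=3/2b
Σ=3b of 3 (141bpm 3/4) — PASS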